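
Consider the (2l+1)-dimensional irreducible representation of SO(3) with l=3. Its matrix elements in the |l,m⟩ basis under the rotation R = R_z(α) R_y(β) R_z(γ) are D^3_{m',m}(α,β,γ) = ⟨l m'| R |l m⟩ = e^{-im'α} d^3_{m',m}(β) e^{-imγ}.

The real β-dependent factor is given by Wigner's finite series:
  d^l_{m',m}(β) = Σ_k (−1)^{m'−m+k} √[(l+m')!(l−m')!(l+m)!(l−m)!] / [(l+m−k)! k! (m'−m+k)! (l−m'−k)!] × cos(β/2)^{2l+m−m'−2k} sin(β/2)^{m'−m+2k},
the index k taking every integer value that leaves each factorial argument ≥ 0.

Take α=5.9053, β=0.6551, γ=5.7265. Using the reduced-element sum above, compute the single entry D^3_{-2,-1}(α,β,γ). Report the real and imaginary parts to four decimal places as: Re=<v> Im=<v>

Re=0.1521 Im=-0.5757

Split into d^3_{-2,-1}(β=0.6551) × two z-phases.
With c≡cos(β/2)=0.946833 and s≡sin(β/2)=0.321724, N=[1·120·2·24]^{1/2}=75.894664
The bounds max(0,m−m')=1 and min(l+m,l−m')=2 give 2 terms
  k=1: (−1)^0·75.8947/(24)·0.9468^5·0.3217^1 = +0.774197
  k=2: (−1)^1·75.8947/(12)·0.9468^3·0.3217^3 = -0.178773
d^3_{-2,-1}(0.6551) = +0.774197 -0.178773 = +0.595424
Phases: e^{-i·(-2)·5.9053}=+0.727743-0.685850i, e^{-i·(-1)·5.7265}=+0.849011-0.528375i ⇒ D=+0.152117-0.575665i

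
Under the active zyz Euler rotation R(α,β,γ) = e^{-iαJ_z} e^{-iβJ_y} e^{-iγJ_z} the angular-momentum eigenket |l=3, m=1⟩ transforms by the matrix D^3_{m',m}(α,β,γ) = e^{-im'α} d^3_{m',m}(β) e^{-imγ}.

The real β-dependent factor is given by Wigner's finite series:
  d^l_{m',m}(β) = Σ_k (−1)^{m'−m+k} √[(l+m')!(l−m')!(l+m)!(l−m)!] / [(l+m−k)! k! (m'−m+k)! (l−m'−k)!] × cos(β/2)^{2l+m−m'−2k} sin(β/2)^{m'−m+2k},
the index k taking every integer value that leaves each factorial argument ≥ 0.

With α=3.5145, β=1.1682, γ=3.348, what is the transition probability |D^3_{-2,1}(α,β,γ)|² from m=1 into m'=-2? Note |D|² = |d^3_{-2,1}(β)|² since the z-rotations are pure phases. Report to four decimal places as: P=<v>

P=0.2315

First d^3_{-2,1}(β=1.1682), then the phase factors e^{-i(-2)α} and e^{-i(1)γ}:
Half-angle: c=0.834209, s=0.551449. N=√(1·120·24·2)=75.894664
Admissible k: 3..4 (factorial args all ≥0)
  k=3: (−1)^0·75.8947/(12)·0.8342^3·0.5514^3 = +0.615701
  k=4: (−1)^1·75.8947/(24)·0.8342^1·0.5514^5 = -0.134524
d^3_{-2,1}(1.1682) = +0.615701 -0.134524 = +0.481177
|D^3_{-2,1}|² = |d^3_{-2,1}(β)|² = (+0.481177)² = 0.231531 (the z-rotation phases have unit modulus)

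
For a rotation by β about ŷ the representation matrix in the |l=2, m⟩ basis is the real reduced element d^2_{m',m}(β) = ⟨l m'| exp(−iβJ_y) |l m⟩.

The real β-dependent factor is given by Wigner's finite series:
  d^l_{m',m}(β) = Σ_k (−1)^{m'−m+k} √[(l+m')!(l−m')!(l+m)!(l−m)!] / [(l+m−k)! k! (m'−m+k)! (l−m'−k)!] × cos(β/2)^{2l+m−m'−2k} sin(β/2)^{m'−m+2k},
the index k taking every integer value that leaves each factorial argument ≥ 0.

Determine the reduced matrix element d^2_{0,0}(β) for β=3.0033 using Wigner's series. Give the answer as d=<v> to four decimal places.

d=0.9715

d^2_{0,0}(β=3.0033) via Wigner's sum:
With c≡cos(β/2)=0.069091 and s≡sin(β/2)=0.997610, N=[2·2·2·2]^{1/2}=4.000000
Admissible k: 0..2 (factorial args all ≥0)
  k=0: (−1)^0·4.0000/(4)·0.0691^4·0.9976^0 = +0.000023
  k=1: (−1)^1·4.0000/(1)·0.0691^2·0.9976^2 = -0.019003
  k=2: (−1)^2·4.0000/(4)·0.0691^0·0.9976^4 = +0.990476
d^2_{0,0}(3.0033) = +0.000023 -0.019003 +0.990476 = +0.971495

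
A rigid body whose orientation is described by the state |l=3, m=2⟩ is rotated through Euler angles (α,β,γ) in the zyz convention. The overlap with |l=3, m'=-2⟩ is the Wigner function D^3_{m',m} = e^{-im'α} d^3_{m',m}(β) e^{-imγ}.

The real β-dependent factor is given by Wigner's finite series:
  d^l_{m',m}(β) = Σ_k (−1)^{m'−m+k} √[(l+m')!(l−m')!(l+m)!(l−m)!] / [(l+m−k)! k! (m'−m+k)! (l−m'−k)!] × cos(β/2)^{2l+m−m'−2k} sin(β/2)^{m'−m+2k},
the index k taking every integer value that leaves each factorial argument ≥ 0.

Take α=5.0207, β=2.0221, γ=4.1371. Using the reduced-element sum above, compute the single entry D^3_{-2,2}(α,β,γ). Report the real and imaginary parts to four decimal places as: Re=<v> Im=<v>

First d^3_{-2,2}(β=2.0221), then the phase factors e^{-i(-2)α} and e^{-i(2)γ}:
c=cos(2.0221/2)=0.530971, s=sin(2.0221/2)=0.847390; N=√[1·120·120·1]=120.000000
k∈{4,5} keeps every argument non-negative
  k=4: (−1)^0·120.0000/(24)·0.5310^2·0.8474^4 = +0.726850
  k=5: (−1)^1·120.0000/(120)·0.5310^0·0.8474^6 = -0.370254
d^3_{-2,2}(2.0221) = +0.726850 -0.370254 = +0.356597
Phases: e^{-i·(-2)·5.0207}=-0.815837-0.578283i, e^{-i·(2)·4.1371}=-0.407960-0.913000i ⇒ D=-0.069587+0.349741i

Re=-0.0696 Im=0.3497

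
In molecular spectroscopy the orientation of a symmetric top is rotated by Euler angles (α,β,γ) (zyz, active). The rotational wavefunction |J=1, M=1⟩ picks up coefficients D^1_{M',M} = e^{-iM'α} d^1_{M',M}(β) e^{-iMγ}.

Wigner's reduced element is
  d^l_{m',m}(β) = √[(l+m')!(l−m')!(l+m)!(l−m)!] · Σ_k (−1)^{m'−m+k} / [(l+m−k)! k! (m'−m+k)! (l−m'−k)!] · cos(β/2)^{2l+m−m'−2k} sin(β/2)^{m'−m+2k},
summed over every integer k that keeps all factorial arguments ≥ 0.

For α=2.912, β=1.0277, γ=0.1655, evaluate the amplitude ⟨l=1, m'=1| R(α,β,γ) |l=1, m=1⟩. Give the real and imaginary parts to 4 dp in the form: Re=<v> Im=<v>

D^1_{1,1}(2.912,1.0277,0.1655) = e^{-i·1·2.912}·d^1_{1,1}(1.0277)·e^{-i·1·0.1655}. Compute d first:
Half-angle: c=0.870859, s=0.491534. N=√(2·1·2·1)=2.000000
The bounds max(0,m−m')=0 and min(l+m,l−m')=0 give 1 term
  k=0: (−1)^0·2.0000/(2)·0.8709^2·0.4915^0 = +0.758395
d^1_{1,1}(1.0277) = +0.758395
Phases: e^{-i·(1)·2.912}=-0.973759-0.227581i, e^{-i·(1)·0.1655}=+0.986336-0.164746i ⇒ D=-0.756837-0.048574i

Re=-0.7568 Im=-0.0486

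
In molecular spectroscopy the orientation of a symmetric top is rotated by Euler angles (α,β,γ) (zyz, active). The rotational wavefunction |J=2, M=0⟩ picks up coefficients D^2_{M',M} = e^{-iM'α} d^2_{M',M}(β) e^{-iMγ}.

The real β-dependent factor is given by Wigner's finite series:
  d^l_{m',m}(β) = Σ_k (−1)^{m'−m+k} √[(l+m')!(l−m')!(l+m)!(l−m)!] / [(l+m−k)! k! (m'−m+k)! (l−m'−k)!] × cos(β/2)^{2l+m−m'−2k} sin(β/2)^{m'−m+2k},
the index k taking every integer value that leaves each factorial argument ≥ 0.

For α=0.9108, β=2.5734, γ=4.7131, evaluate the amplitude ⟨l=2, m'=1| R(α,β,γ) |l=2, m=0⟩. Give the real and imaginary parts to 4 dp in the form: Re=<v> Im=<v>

Re=0.3406 Im=-0.4388

Split into d^2_{1,0}(β=2.5734) × two z-phases.
With c≡cos(β/2)=0.280290 and s≡sin(β/2)=0.959915, N=[6·1·2·2]^{1/2}=4.898979
k∈{0,1} keeps every argument non-negative
  k=0: (−1)^1·4.8990/(2)·0.2803^3·0.9599^1 = -0.051776
  k=1: (−1)^2·4.8990/(2)·0.2803^1·0.9599^3 = +0.607271
d^2_{1,0}(2.5734) = -0.051776 +0.607271 = +0.555494
Attach z-rotation phases: D = e^{-i(1)(0.9108)}·(+0.555494)·e^{-i(0)(4.7131)} = +0.340581-0.438837i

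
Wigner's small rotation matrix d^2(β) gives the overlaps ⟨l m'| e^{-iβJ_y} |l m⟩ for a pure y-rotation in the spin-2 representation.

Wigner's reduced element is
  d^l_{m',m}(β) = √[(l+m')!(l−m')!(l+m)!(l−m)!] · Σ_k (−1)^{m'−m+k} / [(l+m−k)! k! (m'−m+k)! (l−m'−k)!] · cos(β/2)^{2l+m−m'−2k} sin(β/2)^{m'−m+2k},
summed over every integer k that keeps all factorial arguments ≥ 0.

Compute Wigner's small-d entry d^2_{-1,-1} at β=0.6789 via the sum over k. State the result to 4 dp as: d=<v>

d^2_{-1,-1}(β=0.6789) via Wigner's sum:
c=cos(0.6789/2)=0.942938, s=sin(0.6789/2)=0.332969; N=√[1·6·1·6]=6.000000
k: max(0,(-1)−(-1))=0 … min(2+(-1),2−(-1))=1
  k=0: (−1)^0·6.0000/(6)·0.9429^4·0.3330^0 = +0.790556
  k=1: (−1)^1·6.0000/(2)·0.9429^2·0.3330^2 = -0.295729
d^2_{-1,-1}(0.6789) = +0.790556 -0.295729 = +0.494827

d=0.4948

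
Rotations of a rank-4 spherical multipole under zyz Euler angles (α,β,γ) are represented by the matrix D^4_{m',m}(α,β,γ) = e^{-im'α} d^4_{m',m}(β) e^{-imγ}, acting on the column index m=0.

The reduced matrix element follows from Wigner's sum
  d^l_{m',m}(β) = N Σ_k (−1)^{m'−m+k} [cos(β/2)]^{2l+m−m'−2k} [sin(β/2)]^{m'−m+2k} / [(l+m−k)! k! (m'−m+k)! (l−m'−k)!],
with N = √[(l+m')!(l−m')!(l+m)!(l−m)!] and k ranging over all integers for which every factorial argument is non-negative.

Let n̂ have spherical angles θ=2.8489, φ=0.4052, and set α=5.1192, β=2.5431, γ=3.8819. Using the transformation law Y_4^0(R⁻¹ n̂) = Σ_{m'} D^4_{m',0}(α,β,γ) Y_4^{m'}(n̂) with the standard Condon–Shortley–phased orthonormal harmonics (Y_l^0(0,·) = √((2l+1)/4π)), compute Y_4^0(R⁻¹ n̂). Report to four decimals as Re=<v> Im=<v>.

Need the full column D^4_{m',0} for m'=−4..4 at α=5.1192, β=2.5431, γ=3.8819.
cos(β/2)=0.294800, sin(β/2)=0.955559
d^4_{-4,0}: single k=4 term ⇒ +0.052685;  D = -0.002972+0.052601i
d^4_{-3,0}: k∈[3..4] ⇒ +0.022987 -0.241510 = -0.218523;  D = +0.205247-0.075006i
d^4_{-2,0}: k∈[2..4] ⇒ +0.005686 -0.159305 +0.627656 = +0.474036;  D = -0.325601-0.344520i
d^4_{-1,0}: k∈[1..4] ⇒ +0.000827 -0.052129 +0.547692 -0.959058 = -0.462668;  D = -0.183070+0.424908i
d^4_{0,0}: k∈[0..4] ⇒ +0.000057 -0.009590 +0.226696 -1.058571 +0.695120 = -0.146288;  D = -0.146288+0.000000i
d^4_{1,0}: k∈[0..3] ⇒ -0.000827 +0.052129 -0.547692 +0.959058 = +0.462668;  D = +0.183070+0.424908i
d^4_{2,0}: k∈[0..2] ⇒ +0.005686 -0.159305 +0.627656 = +0.474036;  D = -0.325601+0.344520i
d^4_{3,0}: k∈[0..1] ⇒ -0.022987 +0.241510 = +0.218523;  D = -0.205247-0.075006i
d^4_{4,0}: single k=0 term ⇒ +0.052685;  D = -0.002972-0.052601i
Y_4^{m'}(θ=2.8489,φ=0.4052) and Σ D·Y over m':
  (-0.0030+0.0526i)·(-0.0002-0.0031i)  (+0.2052-0.0750i)·(-0.0100+0.0270i)  (-0.3256-0.3445i)·(+0.1040-0.1093i)  (-0.1831+0.4249i)·(-0.4105+0.1761i)  (-0.1463+0.0000i)·(+0.5197+0.0000i)  (+0.1831+0.4249i)·(+0.4105+0.1761i)  (-0.3256+0.3445i)·(+0.1040+0.1093i)  (-0.2052-0.0750i)·(+0.0100+0.0270i)  (-0.0030-0.0526i)·(-0.0002+0.0031i)
Y_4^0(R⁻¹ n̂) = -0.218126-0.000000i

Re=-0.2181 Im=0.0000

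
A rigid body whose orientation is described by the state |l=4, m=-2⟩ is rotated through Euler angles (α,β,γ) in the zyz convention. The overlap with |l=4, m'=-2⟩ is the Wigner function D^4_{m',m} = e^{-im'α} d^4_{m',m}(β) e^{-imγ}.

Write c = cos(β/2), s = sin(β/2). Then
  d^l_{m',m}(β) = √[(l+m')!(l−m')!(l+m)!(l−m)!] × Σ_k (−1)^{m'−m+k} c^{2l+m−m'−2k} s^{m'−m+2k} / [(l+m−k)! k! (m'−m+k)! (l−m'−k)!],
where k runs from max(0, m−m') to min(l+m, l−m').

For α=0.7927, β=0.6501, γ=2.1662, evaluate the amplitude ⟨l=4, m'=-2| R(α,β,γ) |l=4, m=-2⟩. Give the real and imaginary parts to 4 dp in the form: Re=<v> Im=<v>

Re=-0.1029 Im=0.0394

D^4_{-2,-2}(0.7927,0.6501,2.1662) = e^{-i·-2·0.7927}·d^4_{-2,-2}(0.6501)·e^{-i·-2·2.1662}. Compute d first:
With c≡cos(β/2)=0.947635 and s≡sin(β/2)=0.319356, N=[2·720·2·720]^{1/2}=1440.000000
k∈{0,1,2} keeps every argument non-negative
  k=0: (−1)^0·1440.0000/(1440)·0.9476^8·0.3194^0 = +0.650321
  k=1: (−1)^1·1440.0000/(120)·0.9476^6·0.3194^2 = -0.886294
  k=2: (−1)^2·1440.0000/(96)·0.9476^4·0.3194^4 = +0.125822
d^4_{-2,-2}(0.6501) = +0.650321 -0.886294 +0.125822 = -0.110151
Attach z-rotation phases: D = e^{-i(-2)(0.7927)}·(-0.110151)·e^{-i(-2)(2.1662)} = -0.102879+0.039358i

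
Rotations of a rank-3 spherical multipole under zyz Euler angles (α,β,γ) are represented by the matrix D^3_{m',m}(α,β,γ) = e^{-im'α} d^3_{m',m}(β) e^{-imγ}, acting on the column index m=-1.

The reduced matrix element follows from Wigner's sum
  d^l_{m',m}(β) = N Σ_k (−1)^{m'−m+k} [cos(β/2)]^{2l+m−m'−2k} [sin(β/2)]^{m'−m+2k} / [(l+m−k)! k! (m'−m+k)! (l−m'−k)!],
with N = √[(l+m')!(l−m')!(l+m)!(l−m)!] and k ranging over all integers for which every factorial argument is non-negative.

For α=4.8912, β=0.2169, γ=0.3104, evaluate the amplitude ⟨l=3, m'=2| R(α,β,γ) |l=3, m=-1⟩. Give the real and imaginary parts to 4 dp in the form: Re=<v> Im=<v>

Re=0.0078 Im=-0.0004

D^3_{2,-1}(4.8912,0.2169,0.3104) = e^{-i·2·4.8912}·d^3_{2,-1}(0.2169)·e^{-i·-1·0.3104}. Compute d first:
c=cos(0.2169/2)=0.994125, s=sin(0.2169/2)=0.108238; N=√[120·1·2·24]=75.894664
The bounds max(0,m−m')=0 and min(l+m,l−m')=1 give 2 terms
  k=0: (−1)^3·75.8947/(12)·0.9941^3·0.1082^3 = -0.007879
  k=1: (−1)^4·75.8947/(24)·0.9941^1·0.1082^5 = +0.000047
d^3_{2,-1}(0.2169) = -0.007879 +0.000047 = -0.007833
Phases: e^{-i·(2)·4.8912}=-0.936732+0.350048i, e^{-i·(-1)·0.3104}=+0.952211+0.305440i ⇒ D=+0.007824-0.000370i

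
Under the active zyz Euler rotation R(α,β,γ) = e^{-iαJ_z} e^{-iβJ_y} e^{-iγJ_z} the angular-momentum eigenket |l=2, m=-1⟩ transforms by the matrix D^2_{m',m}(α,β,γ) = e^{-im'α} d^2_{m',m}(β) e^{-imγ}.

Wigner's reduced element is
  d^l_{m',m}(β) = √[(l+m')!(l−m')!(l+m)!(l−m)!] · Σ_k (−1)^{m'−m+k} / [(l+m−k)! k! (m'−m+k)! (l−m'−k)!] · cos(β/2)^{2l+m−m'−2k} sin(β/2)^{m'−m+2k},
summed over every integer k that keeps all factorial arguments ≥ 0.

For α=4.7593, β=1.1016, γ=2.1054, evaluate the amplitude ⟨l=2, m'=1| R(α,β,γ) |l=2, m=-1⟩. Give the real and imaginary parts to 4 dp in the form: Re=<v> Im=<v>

Re=-0.4608 Im=-0.2444

D^2_{1,-1}(4.7593,1.1016,2.1054) = e^{-i·1·4.7593}·d^2_{1,-1}(1.1016)·e^{-i·-1·2.1054}. Compute d first:
With c≡cos(β/2)=0.852106 and s≡sin(β/2)=0.523369, N=[6·1·1·6]^{1/2}=6.000000
k∈{0,1} keeps every argument non-negative
  k=0: (−1)^2·6.0000/(2)·0.8521^2·0.5234^2 = +0.596657
  k=1: (−1)^3·6.0000/(6)·0.8521^0·0.5234^4 = -0.075030
d^2_{1,-1}(1.1016) = +0.596657 -0.075030 = +0.521627
Phases: e^{-i·(1)·4.7593}=+0.046894+0.998900i, e^{-i·(-1)·2.1054}=-0.509500+0.860471i ⇒ D=-0.460814-0.244429i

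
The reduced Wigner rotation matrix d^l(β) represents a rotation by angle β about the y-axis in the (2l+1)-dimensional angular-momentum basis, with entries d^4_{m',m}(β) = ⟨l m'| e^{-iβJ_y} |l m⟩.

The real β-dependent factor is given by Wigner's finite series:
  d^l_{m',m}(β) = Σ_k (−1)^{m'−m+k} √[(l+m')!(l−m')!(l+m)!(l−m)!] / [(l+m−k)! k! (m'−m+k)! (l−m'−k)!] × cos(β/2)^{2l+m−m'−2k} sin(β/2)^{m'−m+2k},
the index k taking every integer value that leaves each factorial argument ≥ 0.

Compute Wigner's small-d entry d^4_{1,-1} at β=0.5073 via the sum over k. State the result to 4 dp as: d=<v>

d=0.4171

d^4_{1,-1}(β=0.5073) via Wigner's sum:
With c≡cos(β/2)=0.968003 and s≡sin(β/2)=0.250939, N=[120·6·6·120]^{1/2}=720.000000
Admissible k: 0..3 (factorial args all ≥0)
  k=0: (−1)^2·720.0000/(72)·0.9680^6·0.2509^2 = +0.518079
  k=1: (−1)^3·720.0000/(24)·0.9680^4·0.2509^4 = -0.104448
  k=2: (−1)^4·720.0000/(48)·0.9680^2·0.2509^6 = +0.003510
  k=3: (−1)^5·720.0000/(720)·0.9680^0·0.2509^8 = -0.000016
d^4_{1,-1}(0.5073) = +0.518079 -0.104448 +0.003510 -0.000016 = +0.417125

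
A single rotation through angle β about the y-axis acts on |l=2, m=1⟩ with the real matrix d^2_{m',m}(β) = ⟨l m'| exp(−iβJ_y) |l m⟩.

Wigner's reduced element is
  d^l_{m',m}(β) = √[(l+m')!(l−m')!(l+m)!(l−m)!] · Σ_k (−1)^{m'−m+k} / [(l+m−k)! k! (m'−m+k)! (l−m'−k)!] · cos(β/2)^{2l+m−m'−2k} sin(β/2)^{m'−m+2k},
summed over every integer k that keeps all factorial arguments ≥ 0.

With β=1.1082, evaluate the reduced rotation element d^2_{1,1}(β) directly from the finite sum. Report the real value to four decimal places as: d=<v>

d=-0.0777

d^2_{1,1}(β=1.1082) via Wigner's sum:
Half-angle: c=0.850374, s=0.526178. N=√(6·1·6·1)=6.000000
k∈{0,1} keeps every argument non-negative
  k=0: (−1)^0·6.0000/(6)·0.8504^4·0.5262^0 = +0.522926
  k=1: (−1)^1·6.0000/(2)·0.8504^2·0.5262^2 = -0.600630
d^2_{1,1}(1.1082) = +0.522926 -0.600630 = -0.077704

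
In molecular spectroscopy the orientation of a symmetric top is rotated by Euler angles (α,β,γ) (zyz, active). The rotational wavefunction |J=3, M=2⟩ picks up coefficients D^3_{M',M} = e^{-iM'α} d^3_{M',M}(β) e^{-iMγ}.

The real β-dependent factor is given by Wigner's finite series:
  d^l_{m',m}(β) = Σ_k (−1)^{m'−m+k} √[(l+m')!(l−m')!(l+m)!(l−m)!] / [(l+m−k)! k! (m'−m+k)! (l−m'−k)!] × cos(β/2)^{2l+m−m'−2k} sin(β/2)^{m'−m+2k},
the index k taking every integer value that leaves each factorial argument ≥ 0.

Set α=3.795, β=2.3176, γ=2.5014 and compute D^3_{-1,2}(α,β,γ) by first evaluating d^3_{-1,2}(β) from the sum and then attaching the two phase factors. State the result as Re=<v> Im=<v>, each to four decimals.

First d^3_{-1,2}(β=2.3176), then the phase factors e^{-i(-1)α} and e^{-i(2)γ}:
With c≡cos(β/2)=0.400439 and s≡sin(β/2)=0.916323, N=[2·24·120·1]^{1/2}=75.894664
Admissible k: 3..4 (factorial args all ≥0)
  k=3: (−1)^0·75.8947/(12)·0.4004^3·0.9163^3 = +0.312454
  k=4: (−1)^1·75.8947/(24)·0.4004^1·0.9163^5 = -0.818051
d^3_{-1,2}(2.3176) = +0.312454 -0.818051 = -0.505597
D = (-0.794017-0.607895i)·(-0.505597)·(+0.286346+0.958126i) = -0.179526+0.472650i

Re=-0.1795 Im=0.4727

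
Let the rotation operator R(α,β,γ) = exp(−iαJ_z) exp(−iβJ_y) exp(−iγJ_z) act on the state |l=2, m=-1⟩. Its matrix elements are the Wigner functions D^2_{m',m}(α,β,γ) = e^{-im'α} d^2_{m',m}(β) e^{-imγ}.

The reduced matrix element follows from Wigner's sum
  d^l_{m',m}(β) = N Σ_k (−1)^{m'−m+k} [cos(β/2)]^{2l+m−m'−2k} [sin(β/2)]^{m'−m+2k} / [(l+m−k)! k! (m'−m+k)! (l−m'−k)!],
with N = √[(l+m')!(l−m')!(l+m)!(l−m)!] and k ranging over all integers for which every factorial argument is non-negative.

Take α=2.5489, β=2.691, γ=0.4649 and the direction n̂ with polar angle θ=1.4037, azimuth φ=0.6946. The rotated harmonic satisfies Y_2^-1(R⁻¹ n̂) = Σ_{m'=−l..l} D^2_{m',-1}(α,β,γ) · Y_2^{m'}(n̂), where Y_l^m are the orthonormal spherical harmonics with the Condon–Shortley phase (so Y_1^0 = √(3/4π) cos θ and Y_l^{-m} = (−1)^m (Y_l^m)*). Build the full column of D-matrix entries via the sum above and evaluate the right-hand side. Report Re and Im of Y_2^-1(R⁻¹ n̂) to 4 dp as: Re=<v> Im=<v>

Re=0.0557 Im=-0.1928

Need the full column D^2_{m',-1} for m'=−2..2 at α=2.5489, β=2.691, γ=0.4649.
cos(β/2)=0.223395, sin(β/2)=0.974728
d^2_{-2,-1}: single k=1 term ⇒ +0.021734;  D = +0.016333-0.014339i
d^2_{-1,-1}: k∈[0..1] ⇒ +0.002491 -0.142245 = -0.139754;  D = +0.138614-0.017811i
d^2_{0,-1}: k∈[0..1] ⇒ -0.026618 +0.506757 = +0.480139;  D = +0.429180+0.215262i
d^2_{1,-1}: k∈[0..1] ⇒ +0.142245 -0.902680 = -0.760435;  D = +0.373351+0.662473i
d^2_{2,-1}: single k=0 term ⇒ -0.413765;  D = +0.032855-0.412459i
Y_2^{m'}(θ=1.4037,φ=0.6946) and Σ D·Y over m':
  (+0.0163-0.0143i)·(+0.0678-0.3694i)  (+0.1386-0.0178i)·(+0.0973-0.0811i)  (+0.4292+0.2153i)·(-0.2892+0.0000i)  (+0.3734+0.6625i)·(-0.0973-0.0811i)  (+0.0329-0.4125i)·(+0.0678+0.3694i)
Y_2^-1(R⁻¹ n̂) = +0.055711-0.192846i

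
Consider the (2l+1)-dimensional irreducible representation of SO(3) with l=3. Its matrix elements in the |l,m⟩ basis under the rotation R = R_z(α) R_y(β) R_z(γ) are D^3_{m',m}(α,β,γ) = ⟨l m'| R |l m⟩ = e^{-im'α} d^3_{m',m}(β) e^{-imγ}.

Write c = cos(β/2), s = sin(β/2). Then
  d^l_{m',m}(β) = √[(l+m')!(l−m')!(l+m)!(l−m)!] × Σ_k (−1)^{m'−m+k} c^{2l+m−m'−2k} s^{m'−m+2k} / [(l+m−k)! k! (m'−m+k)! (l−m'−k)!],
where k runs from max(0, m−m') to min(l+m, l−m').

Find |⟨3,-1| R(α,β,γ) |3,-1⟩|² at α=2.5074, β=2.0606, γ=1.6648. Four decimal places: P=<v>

P=0.2162

Split into d^3_{-1,-1}(β=2.0606) × two z-phases.
Half-angle: c=0.514562, s=0.857453. N=√(2·24·2·24)=48.000000
Admissible k: 0..2 (factorial args all ≥0)
  k=0: (−1)^0·48.0000/(48)·0.5146^6·0.8575^0 = +0.018562
  k=1: (−1)^1·48.0000/(6)·0.5146^4·0.8575^2 = -0.412345
  k=2: (−1)^2·48.0000/(8)·0.5146^2·0.8575^4 = +0.858753
d^3_{-1,-1}(2.0606) = +0.018562 -0.412345 +0.858753 = +0.464970
|D^3_{-1,-1}|² = |d^3_{-1,-1}(β)|² = (+0.464970)² = 0.216197 (the z-rotation phases have unit modulus)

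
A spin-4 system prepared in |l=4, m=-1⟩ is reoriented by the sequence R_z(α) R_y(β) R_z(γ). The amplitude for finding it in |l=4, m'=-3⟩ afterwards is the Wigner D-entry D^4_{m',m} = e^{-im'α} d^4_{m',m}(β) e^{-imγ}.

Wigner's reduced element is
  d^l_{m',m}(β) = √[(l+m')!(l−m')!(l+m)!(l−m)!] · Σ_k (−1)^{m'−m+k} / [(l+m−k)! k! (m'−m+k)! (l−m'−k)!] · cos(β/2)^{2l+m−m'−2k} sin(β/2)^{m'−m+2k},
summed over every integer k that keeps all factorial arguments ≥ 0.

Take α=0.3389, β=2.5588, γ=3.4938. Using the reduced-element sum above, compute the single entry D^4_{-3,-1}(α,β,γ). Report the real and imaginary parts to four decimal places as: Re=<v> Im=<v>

Split into d^4_{-3,-1}(β=2.5588) × two z-phases.
c=cos(2.5588/2)=0.287290, s=sin(2.5588/2)=0.957844; N=√[1·5040·6·120]=1904.940944
Admissible k: 2..3 (factorial args all ≥0)
  k=2: (−1)^0·1904.9409/(240)·0.2873^6·0.9578^2 = +0.004094
  k=3: (−1)^1·1904.9409/(144)·0.2873^4·0.9578^4 = -0.075854
d^4_{-3,-1}(2.5588) = +0.004094 -0.075854 = -0.071760
Phases: e^{-i·(-3)·0.3389}=+0.526175+0.850376i, e^{-i·(-1)·3.4938}=-0.938614-0.344970i ⇒ D=+0.014389+0.070302i

Re=0.0144 Im=0.0703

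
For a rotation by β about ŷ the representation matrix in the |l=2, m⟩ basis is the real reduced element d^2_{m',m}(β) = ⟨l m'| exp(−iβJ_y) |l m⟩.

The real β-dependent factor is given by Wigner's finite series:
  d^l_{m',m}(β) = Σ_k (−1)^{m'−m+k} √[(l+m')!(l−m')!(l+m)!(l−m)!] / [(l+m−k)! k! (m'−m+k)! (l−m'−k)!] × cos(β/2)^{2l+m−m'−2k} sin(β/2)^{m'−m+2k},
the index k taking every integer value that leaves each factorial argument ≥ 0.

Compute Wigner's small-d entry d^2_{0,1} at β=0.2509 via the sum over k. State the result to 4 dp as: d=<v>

d=0.2946

d^2_{0,1}(β=0.2509) via Wigner's sum:
c=cos(0.2509/2)=0.992141, s=sin(0.2509/2)=0.125121; N=√[2·2·6·1]=4.898979
The bounds max(0,m−m')=1 and min(l+m,l−m')=2 give 2 terms
  k=1: (−1)^0·4.8990/(2)·0.9921^3·0.1251^1 = +0.299314
  k=2: (−1)^1·4.8990/(2)·0.9921^1·0.1251^3 = -0.004760
d^2_{0,1}(0.2509) = +0.299314 -0.004760 = +0.294554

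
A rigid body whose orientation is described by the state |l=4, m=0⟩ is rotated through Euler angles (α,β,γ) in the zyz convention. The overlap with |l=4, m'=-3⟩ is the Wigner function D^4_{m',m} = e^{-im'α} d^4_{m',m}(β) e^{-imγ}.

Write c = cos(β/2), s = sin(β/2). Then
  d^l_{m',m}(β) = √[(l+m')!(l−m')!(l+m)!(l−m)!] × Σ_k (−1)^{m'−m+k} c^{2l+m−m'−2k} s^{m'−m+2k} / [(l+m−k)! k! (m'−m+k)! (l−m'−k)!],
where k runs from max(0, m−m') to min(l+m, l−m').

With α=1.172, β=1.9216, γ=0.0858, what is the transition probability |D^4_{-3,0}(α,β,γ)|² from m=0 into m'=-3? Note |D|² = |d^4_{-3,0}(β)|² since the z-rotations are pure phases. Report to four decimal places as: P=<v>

P=0.1772

Split into d^4_{-3,0}(β=1.9216) × two z-phases.
With c≡cos(β/2)=0.572864 and s≡sin(β/2)=0.819650, N=[1·5040·24·24]^{1/2}=1703.830978
Admissible k: 3..4 (factorial args all ≥0)
  k=3: (−1)^0·1703.8310/(144)·0.5729^5·0.8197^3 = +0.401984
  k=4: (−1)^1·1703.8310/(144)·0.5729^3·0.8197^5 = -0.822929
d^4_{-3,0}(1.9216) = +0.401984 -0.822929 = -0.420945
|D^4_{-3,0}|² = |d^4_{-3,0}(β)|² = (-0.420945)² = 0.177194 (the z-rotation phases have unit modulus)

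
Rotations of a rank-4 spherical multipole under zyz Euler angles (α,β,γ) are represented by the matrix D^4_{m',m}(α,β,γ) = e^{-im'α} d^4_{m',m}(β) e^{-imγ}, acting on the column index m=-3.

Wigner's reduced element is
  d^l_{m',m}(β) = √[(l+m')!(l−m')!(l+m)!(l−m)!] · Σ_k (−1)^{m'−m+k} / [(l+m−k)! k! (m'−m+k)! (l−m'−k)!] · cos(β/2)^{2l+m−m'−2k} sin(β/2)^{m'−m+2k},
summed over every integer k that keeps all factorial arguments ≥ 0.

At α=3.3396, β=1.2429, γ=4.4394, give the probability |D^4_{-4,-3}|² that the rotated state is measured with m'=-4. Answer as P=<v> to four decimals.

D^4_{-4,-3}(3.3396,1.2429,4.4394) = e^{-i·-4·3.3396}·d^4_{-4,-3}(1.2429)·e^{-i·-3·4.4394}. Compute d first:
Half-angle: c=0.813035, s=0.582215. N=√(1·40320·1·5040)=14255.272709
k∈{1} keeps every argument non-negative
  k=1: (−1)^0·14255.2727/(5040)·0.8130^7·0.5822^1 = +0.386717
d^4_{-4,-3}(1.2429) = +0.386717
|D^4_{-4,-3}|² = |d^4_{-4,-3}(β)|² = (+0.386717)² = 0.149550 (the z-rotation phases have unit modulus)

P=0.1495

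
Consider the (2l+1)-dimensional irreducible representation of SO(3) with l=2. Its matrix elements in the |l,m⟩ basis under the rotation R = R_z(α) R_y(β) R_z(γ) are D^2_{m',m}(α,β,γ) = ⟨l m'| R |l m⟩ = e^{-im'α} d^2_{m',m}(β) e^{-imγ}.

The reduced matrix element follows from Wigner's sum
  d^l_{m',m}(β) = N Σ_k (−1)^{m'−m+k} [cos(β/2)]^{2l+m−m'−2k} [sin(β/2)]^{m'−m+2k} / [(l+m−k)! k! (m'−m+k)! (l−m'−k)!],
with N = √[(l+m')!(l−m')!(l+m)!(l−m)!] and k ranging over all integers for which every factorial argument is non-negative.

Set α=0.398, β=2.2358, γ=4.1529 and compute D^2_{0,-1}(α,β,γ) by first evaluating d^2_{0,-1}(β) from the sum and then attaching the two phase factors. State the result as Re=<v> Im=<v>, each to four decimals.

Re=-0.3156 Im=-0.5040

First d^2_{0,-1}(β=2.2358), then the phase factors e^{-i(0)α} and e^{-i(-1)γ}:
Half-angle: c=0.437572, s=0.899184. N=√(2·2·1·6)=4.898979
k: max(0,(-1)−(0))=0 … min(2+(-1),2−(0))=1
  k=0: (−1)^1·4.8990/(2)·0.4376^3·0.8992^1 = -0.184532
  k=1: (−1)^2·4.8990/(2)·0.4376^1·0.8992^3 = +0.779238
d^2_{0,-1}(2.2358) = -0.184532 +0.779238 = +0.594706
D = (+1.000000+0.000000i)·(+0.594706)·(-0.530753-0.847526i) = -0.315642-0.504029i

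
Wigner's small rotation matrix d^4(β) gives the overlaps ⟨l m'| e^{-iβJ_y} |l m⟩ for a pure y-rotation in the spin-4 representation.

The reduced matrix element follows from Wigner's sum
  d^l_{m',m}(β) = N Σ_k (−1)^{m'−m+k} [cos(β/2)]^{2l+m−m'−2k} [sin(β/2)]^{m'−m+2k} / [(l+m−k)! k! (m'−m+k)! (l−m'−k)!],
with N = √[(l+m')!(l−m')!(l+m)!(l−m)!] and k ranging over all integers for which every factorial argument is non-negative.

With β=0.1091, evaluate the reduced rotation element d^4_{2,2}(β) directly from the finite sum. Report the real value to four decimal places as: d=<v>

d^4_{2,2}(β=0.1091) via Wigner's sum:
Half-angle: c=0.998513, s=0.054523. N=√(720·2·720·2)=1440.000000
Admissible k: 0..2 (factorial args all ≥0)
  k=0: (−1)^0·1440.0000/(1440)·0.9985^8·0.0545^0 = +0.988162
  k=1: (−1)^1·1440.0000/(120)·0.9985^6·0.0545^2 = -0.035356
  k=2: (−1)^2·1440.0000/(96)·0.9985^4·0.0545^4 = +0.000132
d^4_{2,2}(0.1091) = +0.988162 -0.035356 +0.000132 = +0.952938

d=0.9529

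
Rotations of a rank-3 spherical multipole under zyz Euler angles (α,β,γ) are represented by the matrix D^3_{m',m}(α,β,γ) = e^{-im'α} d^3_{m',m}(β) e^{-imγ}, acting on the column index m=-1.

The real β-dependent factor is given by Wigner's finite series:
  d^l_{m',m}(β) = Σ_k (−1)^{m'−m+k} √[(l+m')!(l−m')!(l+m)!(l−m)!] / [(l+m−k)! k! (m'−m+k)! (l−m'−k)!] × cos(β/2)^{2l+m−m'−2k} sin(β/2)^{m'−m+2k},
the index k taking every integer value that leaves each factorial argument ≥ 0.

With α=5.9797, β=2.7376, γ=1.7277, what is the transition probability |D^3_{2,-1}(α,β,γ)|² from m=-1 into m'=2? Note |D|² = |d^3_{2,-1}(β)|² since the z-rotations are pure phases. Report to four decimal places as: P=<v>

First d^3_{2,-1}(β=2.7376), then the phase factors e^{-i(2)α} and e^{-i(-1)γ}:
With c≡cos(β/2)=0.200625 and s≡sin(β/2)=0.979668, N=[120·1·2·24]^{1/2}=75.894664
k: max(0,(-1)−(2))=0 … min(3+(-1),3−(2))=1
  k=0: (−1)^3·75.8947/(12)·0.2006^3·0.9797^3 = -0.048020
  k=1: (−1)^4·75.8947/(24)·0.2006^1·0.9797^5 = +0.572507
d^3_{2,-1}(2.7376) = -0.048020 +0.572507 = +0.524487
|D^3_{2,-1}|² = |d^3_{2,-1}(β)|² = (+0.524487)² = 0.275086 (the z-rotation phases have unit modulus)

P=0.2751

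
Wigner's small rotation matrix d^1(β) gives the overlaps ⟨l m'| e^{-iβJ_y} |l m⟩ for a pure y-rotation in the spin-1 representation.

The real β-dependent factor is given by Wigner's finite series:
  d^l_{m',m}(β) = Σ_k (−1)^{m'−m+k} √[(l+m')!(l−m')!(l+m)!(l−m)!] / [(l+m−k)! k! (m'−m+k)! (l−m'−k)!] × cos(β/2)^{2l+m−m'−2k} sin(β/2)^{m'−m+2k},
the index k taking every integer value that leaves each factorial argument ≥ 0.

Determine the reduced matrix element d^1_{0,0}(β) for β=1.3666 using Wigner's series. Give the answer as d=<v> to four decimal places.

d=0.2028

d^1_{0,0}(β=1.3666) via Wigner's sum:
c=cos(1.3666/2)=0.775493, s=sin(1.3666/2)=0.631356; N=√[1·1·1·1]=1.000000
Admissible k: 0..1 (factorial args all ≥0)
  k=0: (−1)^0·1.0000/(1)·0.7755^2·0.6314^0 = +0.601390
  k=1: (−1)^1·1.0000/(1)·0.7755^0·0.6314^2 = -0.398610
d^1_{0,0}(1.3666) = +0.601390 -0.398610 = +0.202780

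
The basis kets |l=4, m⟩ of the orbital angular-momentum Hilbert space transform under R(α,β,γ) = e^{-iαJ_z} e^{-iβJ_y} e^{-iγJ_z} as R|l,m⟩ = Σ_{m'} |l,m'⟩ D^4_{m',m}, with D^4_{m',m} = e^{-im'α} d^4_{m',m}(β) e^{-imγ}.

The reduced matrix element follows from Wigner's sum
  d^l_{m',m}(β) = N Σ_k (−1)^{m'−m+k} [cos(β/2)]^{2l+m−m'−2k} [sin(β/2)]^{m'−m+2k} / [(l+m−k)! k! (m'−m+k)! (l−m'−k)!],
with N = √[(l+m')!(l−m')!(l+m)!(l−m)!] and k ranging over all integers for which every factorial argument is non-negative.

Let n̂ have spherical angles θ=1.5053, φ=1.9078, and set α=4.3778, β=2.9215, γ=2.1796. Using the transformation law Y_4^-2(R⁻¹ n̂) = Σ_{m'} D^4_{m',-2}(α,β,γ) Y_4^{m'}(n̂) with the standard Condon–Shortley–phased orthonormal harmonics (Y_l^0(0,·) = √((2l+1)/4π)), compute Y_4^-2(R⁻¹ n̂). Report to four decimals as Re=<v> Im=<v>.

Re=-0.1670 Im=0.0997

Need the full column D^4_{m',-2} for m'=−4..4 at α=4.3778, β=2.9215, γ=2.1796.
cos(β/2)=0.109824, sin(β/2)=0.993951
d^4_{-4,-2}: single k=2 term ⇒ +0.000009;  D = -0.000009+0.000001i
d^4_{-3,-2}: k∈[1..2] ⇒ +0.000001 -0.000176 = -0.000175;  D = -0.000037+0.000171i
d^4_{-2,-2}: k∈[0..2] ⇒ +0.000000 -0.000021 +0.002130 = +0.002109;  D = +0.001800+0.001100i
d^4_{-1,-2}: k∈[0..2] ⇒ -0.000001 +0.000333 -0.018173 = -0.017841;  D = +0.013785-0.011326i
d^4_{0,-2}: k∈[0..2] ⇒ +0.000016 -0.003592 +0.110334 = +0.106758;  D = -0.036927-0.100168i
d^4_{1,-2}: k∈[0..2] ⇒ -0.000222 +0.027260 -0.446570 = -0.419532;  D = -0.419459+0.007803i
d^4_{2,-2}: k∈[0..2] ⇒ +0.002130 -0.139562 +0.952620 = +0.815188;  D = -0.253325+0.774827i
d^4_{3,-2}: k∈[0..1] ⇒ -0.014425 +0.393838 = +0.379413;  D = -0.301912-0.229790i
d^4_{4,-2}: single k=0 term ⇒ +0.061541;  D = +0.051286-0.034015i
Y_4^{m'}(θ=1.5053,φ=1.9078) and Σ D·Y over m':
  (-0.0000+0.0000i)·(+0.0969-0.4279i)  (-0.0000+0.0002i)·(+0.0690+0.0432i)  (+0.0018+0.0011i)·(+0.2524-0.2017i)  (+0.0138-0.0113i)·(+0.0303+0.0866i)  (-0.0369-0.1002i)·(+0.3038+0.0000i)  (-0.4195+0.0078i)·(-0.0303+0.0866i)  (-0.2533+0.7748i)·(+0.2524+0.2017i)  (-0.3019-0.2298i)·(-0.0690+0.0432i)  (+0.0513-0.0340i)·(+0.0969+0.4279i)
Y_4^-2(R⁻¹ n̂) = -0.167020+0.099750i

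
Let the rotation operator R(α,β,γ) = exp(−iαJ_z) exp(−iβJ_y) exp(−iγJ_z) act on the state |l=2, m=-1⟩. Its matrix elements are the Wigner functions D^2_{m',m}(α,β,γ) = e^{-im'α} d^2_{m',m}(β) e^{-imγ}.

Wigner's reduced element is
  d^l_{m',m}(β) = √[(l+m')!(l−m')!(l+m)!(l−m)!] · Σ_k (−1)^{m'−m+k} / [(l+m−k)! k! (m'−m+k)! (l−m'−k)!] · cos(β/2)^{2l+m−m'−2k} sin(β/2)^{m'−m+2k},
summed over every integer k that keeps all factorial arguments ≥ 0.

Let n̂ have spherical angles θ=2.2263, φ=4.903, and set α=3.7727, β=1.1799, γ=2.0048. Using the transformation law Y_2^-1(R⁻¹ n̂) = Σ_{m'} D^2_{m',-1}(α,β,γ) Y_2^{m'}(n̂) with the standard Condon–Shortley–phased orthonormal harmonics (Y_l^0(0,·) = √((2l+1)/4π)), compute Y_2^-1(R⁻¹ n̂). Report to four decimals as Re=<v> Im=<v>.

Re=0.0223 Im=0.0577

Need the full column D^2_{m',-1} for m'=−2..2 at α=3.7727, β=1.1799, γ=2.0048.
cos(β/2)=0.830968, sin(β/2)=0.556319
d^2_{-2,-1}: single k=1 term ⇒ +0.638422;  D = -0.633407-0.079862i
d^2_{-1,-1}: k∈[0..1] ⇒ +0.476802 -0.641119 = -0.164317;  D = -0.143752+0.079596i
d^2_{0,-1}: k∈[0..1] ⇒ -0.781904 +0.350456 = -0.431449;  D = +0.181427-0.391449i
d^2_{1,-1}: k∈[0..1] ⇒ +0.641119 -0.095785 = +0.545334;  D = -0.106793-0.534776i
d^2_{2,-1}: single k=0 term ⇒ -0.286146;  D = -0.210810-0.193490i
Y_2^{m'}(θ=2.2263,φ=4.903) and Σ D·Y over m':
  (-0.6334-0.0799i)·(-0.2253+0.0903i)  (-0.1438+0.0796i)·(-0.0707-0.3666i)  (+0.1814-0.3914i)·(+0.0362+0.0000i)  (-0.1068-0.5348i)·(+0.0707-0.3666i)  (-0.2108-0.1935i)·(-0.2253-0.0903i)
Y_2^-1(R⁻¹ n̂) = +0.022289+0.057651i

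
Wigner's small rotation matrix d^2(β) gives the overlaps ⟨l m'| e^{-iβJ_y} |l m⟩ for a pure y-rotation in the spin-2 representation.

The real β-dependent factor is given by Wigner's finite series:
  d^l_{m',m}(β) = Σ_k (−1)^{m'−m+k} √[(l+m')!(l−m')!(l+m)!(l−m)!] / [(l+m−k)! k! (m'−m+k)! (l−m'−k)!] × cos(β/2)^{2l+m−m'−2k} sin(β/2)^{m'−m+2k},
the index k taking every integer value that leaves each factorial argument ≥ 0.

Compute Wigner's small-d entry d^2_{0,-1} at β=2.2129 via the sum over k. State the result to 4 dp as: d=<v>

d=0.5874

d^2_{0,-1}(β=2.2129) via Wigner's sum:
Half-angle: c=0.447838, s=0.894114. N=√(2·2·1·6)=4.898979
Admissible k: 0..1 (factorial args all ≥0)
  k=0: (−1)^1·4.8990/(2)·0.4478^3·0.8941^1 = -0.196713
  k=1: (−1)^2·4.8990/(2)·0.4478^1·0.8941^3 = +0.784109
d^2_{0,-1}(2.2129) = -0.196713 +0.784109 = +0.587396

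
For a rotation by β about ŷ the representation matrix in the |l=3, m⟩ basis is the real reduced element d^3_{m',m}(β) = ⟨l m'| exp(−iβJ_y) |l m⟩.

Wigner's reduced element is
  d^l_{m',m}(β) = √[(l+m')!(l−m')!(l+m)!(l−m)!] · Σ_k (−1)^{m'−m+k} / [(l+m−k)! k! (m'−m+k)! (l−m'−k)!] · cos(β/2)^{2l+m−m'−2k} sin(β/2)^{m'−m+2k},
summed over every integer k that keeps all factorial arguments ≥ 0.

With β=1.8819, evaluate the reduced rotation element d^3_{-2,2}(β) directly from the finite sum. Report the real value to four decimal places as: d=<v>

d^3_{-2,2}(β=1.8819) via Wigner's sum:
With c≡cos(β/2)=0.589021 and s≡sin(β/2)=0.808118, N=[1·120·120·1]^{1/2}=120.000000
Admissible k: 4..5 (factorial args all ≥0)
  k=4: (−1)^0·120.0000/(24)·0.5890^2·0.8081^4 = +0.739827
  k=5: (−1)^1·120.0000/(120)·0.5890^0·0.8081^6 = -0.278515
d^3_{-2,2}(1.8819) = +0.739827 -0.278515 = +0.461312

d=0.4613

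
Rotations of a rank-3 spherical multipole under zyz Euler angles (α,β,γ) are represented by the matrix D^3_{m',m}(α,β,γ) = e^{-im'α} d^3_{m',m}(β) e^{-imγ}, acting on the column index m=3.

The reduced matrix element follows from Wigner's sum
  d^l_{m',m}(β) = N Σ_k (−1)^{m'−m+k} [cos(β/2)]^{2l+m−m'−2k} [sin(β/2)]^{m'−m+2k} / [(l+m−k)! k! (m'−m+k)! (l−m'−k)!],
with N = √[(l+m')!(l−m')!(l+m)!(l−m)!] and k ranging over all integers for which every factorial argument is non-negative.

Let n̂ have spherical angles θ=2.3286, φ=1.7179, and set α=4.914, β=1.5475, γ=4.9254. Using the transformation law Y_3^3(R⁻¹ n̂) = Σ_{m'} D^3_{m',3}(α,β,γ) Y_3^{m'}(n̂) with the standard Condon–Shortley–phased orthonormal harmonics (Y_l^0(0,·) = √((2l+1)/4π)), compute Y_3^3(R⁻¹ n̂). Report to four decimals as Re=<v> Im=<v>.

Re=0.0563 Im=0.1130

Need the full column D^3_{m',3} for m'=−3..3 at α=4.914, β=1.5475, γ=4.9254.
cos(β/2)=0.715295, sin(β/2)=0.698823
d^3_{-3,3}: single k=6 term ⇒ +0.116467;  D = +0.116398-0.003982i
d^3_{-2,3}: single k=5 term ⇒ +0.292008;  D = +0.068222+0.283927i
d^3_{-1,3}: single k=4 term ⇒ +0.472589;  D = -0.428093+0.200191i
d^3_{0,3}: single k=3 term ⇒ +0.558562;  D = -0.333137-0.448343i
d^3_{1,3}: single k=2 term ⇒ +0.495131;  D = +0.330244-0.368909i
d^3_{2,3}: single k=1 term ⇒ +0.320530;  D = +0.276792+0.161635i
d^3_{3,3}: single k=0 term ⇒ +0.133940;  D = -0.043013+0.126846i
Y_3^{m'}(θ=2.3286,φ=1.7179) and Σ D·Y over m':
  (+0.1164-0.0040i)·(+0.0683+0.1446i)  (+0.0682+0.2839i)·(+0.3547-0.1075i)  (-0.4281+0.2002i)·(-0.0469-0.3163i)  (-0.3331-0.4483i)·(+0.1636+0.0000i)  (+0.3302-0.3689i)·(+0.0469-0.3163i)  (+0.2768+0.1616i)·(+0.3547+0.1075i)  (-0.0430+0.1268i)·(-0.0683+0.1446i)
Y_3^3(R⁻¹ n̂) = +0.056302+0.113036i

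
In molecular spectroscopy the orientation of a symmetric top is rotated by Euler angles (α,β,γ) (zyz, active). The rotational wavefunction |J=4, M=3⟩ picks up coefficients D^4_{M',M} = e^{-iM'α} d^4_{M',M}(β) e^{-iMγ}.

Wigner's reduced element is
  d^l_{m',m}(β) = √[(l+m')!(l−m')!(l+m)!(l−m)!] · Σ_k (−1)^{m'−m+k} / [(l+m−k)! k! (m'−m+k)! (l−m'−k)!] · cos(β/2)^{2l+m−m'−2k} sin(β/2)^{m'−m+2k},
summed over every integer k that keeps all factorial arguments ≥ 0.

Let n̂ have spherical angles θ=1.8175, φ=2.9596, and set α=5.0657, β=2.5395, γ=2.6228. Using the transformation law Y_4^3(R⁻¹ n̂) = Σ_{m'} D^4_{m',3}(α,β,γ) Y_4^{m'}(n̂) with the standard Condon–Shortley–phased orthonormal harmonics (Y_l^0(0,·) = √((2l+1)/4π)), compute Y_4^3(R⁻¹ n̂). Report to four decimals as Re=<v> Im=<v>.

Need the full column D^4_{m',3} for m'=−4..4 at α=5.0657, β=2.5395, γ=2.6228.
cos(β/2)=0.296520, sin(β/2)=0.955027
d^4_{-4,3}: single k=7 term ⇒ +0.607725;  D = +0.598761-0.103997i
d^4_{-3,3}: k∈[6..7] ⇒ +0.466980 -0.692029 = -0.225049;  D = -0.112852-0.194709i
d^4_{-2,3}: k∈[5..6] ⇒ +0.232500 -0.803945 = -0.571445;  D = +0.364716-0.439922i
d^4_{-1,3}: k∈[4..5] ⇒ +0.085074 -0.529505 = -0.444432;  D = +0.419154+0.147748i
d^4_{0,3}: k∈[3..4] ⇒ +0.023625 -0.245077 = -0.221451;  D = +0.003193+0.221428i
d^4_{1,3}: k∈[2..3] ⇒ +0.004921 -0.085074 = -0.080153;  D = -0.074794+0.028815i
d^4_{2,3}: k∈[1..2] ⇒ +0.000720 -0.022413 = -0.021693;  D = -0.014321-0.016294i
d^4_{3,3}: k∈[0..1] ⇒ +0.000060 -0.004340 = -0.004280;  D = +0.002038-0.003763i
d^4_{4,3}: single k=0 term ⇒ -0.000544;  D = +0.000539+0.000078i
Y_4^{m'}(θ=1.8175,φ=2.9596) and Σ D·Y over m':
  (+0.5988-0.1040i)·(+0.2921+0.2604i)  (-0.1129-0.1947i)·(+0.2382+0.1447i)  (+0.3647-0.4399i)·(-0.1712-0.0652i)  (+0.4192+0.1477i)·(-0.2846-0.0524i)  (+0.0032+0.2214i)·(+0.1413+0.0000i)  (-0.0748+0.0288i)·(+0.2846-0.0524i)  (-0.0143-0.0163i)·(-0.1712+0.0652i)  (+0.0020-0.0038i)·(-0.2382+0.1447i)  (+0.0005+0.0001i)·(+0.2921-0.2604i)
Y_4^3(R⁻¹ n̂) = -0.014967+0.096676i

Re=-0.0150 Im=0.0967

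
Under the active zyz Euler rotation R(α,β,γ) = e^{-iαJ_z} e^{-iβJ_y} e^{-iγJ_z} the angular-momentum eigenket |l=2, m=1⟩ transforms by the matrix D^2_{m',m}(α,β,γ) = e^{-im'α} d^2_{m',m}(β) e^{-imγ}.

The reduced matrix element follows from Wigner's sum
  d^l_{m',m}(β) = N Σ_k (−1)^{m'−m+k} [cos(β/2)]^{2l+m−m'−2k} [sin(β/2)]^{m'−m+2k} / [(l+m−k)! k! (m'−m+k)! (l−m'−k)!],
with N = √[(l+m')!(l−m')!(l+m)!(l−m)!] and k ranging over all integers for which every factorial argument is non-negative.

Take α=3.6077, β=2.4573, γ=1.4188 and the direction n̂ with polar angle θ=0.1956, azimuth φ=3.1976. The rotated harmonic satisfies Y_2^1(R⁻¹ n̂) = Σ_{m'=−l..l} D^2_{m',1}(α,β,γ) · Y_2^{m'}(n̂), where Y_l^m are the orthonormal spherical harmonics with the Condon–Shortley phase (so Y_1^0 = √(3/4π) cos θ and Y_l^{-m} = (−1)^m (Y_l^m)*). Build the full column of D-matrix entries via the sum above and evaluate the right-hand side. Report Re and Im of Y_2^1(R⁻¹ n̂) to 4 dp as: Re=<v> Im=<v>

Re=-0.0957 Im=0.3690

Need the full column D^2_{m',1} for m'=−2..2 at α=3.6077, β=2.4573, γ=1.4188.
cos(β/2)=0.335510, sin(β/2)=0.942037
d^2_{-2,1}: single k=3 term ⇒ +0.560969;  D = +0.495860-0.262315i
d^2_{-1,1}: k∈[2..3] ⇒ +0.299687 -0.787538 = -0.487851;  D = +0.282705-0.397588i
d^2_{0,1}: k∈[1..2] ⇒ +0.087148 -0.687044 = -0.599895;  D = -0.090831+0.592979i
d^2_{1,1}: k∈[0..1] ⇒ +0.012671 -0.299687 = -0.287015;  D = -0.088679-0.272972i
d^2_{2,1}: single k=0 term ⇒ -0.071156;  D = +0.050054+0.050575i
Y_2^{m'}(θ=0.1956,φ=3.1976) and Σ D·Y over m':
  (+0.4959-0.2623i)·(+0.0145-0.0016i)  (+0.2827-0.3976i)·(-0.1471+0.0082i)  (-0.0908+0.5930i)·(+0.5950+0.0000i)  (-0.0887-0.2730i)·(+0.1471+0.0082i)  (+0.0501+0.0506i)·(+0.0145+0.0016i)
Y_2^1(R⁻¹ n̂) = -0.095728+0.368975i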